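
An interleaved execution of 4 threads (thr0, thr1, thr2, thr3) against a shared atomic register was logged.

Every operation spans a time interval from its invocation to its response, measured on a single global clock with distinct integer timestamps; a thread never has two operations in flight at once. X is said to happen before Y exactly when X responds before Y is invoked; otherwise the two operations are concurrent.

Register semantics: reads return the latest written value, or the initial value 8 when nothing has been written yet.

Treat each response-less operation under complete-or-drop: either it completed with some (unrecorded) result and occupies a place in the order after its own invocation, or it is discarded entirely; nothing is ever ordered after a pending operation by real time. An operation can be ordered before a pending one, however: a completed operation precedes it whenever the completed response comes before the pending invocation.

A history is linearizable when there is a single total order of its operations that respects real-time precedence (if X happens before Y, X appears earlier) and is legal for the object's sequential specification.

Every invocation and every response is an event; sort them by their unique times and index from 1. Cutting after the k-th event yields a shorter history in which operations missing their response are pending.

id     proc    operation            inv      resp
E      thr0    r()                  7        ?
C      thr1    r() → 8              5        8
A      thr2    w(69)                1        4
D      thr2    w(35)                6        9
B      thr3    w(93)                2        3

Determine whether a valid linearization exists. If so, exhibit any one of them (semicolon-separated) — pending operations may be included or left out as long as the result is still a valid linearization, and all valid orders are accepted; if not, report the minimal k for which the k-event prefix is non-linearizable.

cut after 7 events: linearizable; cut after 8 events (C responds, time 8): not linearizable
the 3 completed operations admit 2 real-time orders; each fails the atomic register replay
every completion of the 2 pending operations (D, E) was checked; none linearizes
for example A, B, C (pending dropped) fails at step 3: C r() → 8 is not legal there
for example B, A, C (pending dropped) fails at step 3: C r() → 8 is not legal there

not linearizable — minimal violating prefix: 8 events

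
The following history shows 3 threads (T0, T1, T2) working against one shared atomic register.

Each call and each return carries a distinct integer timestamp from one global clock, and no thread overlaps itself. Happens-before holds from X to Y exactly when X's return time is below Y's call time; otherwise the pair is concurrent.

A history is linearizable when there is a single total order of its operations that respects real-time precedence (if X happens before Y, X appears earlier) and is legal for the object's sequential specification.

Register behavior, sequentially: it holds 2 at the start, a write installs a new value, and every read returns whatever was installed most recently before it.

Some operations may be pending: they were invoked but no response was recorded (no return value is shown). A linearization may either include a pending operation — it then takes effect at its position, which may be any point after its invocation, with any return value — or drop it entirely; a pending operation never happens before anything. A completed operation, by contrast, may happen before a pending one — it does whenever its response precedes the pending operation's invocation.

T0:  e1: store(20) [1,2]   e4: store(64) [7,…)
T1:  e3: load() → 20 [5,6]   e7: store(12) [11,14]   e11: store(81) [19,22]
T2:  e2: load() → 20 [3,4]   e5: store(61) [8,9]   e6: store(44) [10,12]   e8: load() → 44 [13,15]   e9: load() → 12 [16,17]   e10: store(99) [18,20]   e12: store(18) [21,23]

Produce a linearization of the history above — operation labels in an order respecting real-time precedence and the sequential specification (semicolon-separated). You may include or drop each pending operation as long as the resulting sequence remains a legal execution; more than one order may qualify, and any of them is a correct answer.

e1; e2; e3; e4; e5; e6; e8; e7; e9; e10; e11; e12

after step 1 (e1 store(20)): value 20
after step 2 (e2 load() → 20): value 20
after step 3 (e3 load() → 20): value 20
after step 4 (e4 store(64) (pending, included)): value 64
after step 5 (e5 store(61)): value 61
after step 6 (e6 store(44)): value 44
after step 7 (e8 load() → 44): value 44
after step 8 (e7 store(12)): value 12
after step 9 (e9 load() → 12): value 12
after step 10 (e10 store(99)): value 99
after step 11 (e11 store(81)): value 81
after step 12 (e12 store(18)): value 18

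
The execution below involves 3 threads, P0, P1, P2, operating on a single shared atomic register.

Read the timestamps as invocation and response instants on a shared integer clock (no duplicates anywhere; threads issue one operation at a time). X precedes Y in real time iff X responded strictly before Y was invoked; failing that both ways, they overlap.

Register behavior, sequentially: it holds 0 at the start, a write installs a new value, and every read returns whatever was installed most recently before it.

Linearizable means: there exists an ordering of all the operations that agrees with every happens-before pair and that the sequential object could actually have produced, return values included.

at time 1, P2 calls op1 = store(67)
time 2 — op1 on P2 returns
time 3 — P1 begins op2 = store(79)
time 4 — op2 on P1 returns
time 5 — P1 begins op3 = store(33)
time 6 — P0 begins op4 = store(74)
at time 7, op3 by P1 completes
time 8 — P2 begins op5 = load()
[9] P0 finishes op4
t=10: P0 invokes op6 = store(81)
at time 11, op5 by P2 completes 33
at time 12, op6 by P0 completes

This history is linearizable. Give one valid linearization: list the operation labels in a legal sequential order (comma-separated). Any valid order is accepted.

op1, op2, op3, op5, op4, op6

1. op1 store(67), leaving value 67
2. op2 store(79), leaving value 79
3. op3 store(33), leaving value 33
4. op5 load() → 33, leaving value 33
5. op4 store(74), leaving value 74
6. op6 store(81), leaving value 81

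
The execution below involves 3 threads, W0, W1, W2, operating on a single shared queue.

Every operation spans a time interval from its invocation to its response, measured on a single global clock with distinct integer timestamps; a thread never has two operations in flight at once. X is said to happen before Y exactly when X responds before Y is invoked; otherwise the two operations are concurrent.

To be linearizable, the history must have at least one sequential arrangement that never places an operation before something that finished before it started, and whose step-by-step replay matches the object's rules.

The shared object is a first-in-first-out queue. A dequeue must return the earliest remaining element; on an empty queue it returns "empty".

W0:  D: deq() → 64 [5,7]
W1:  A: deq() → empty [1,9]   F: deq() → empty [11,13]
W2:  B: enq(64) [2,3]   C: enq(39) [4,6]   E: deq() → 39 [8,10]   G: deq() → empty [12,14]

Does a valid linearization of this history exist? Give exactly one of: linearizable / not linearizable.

one valid linearization: A, B, C, D, E, F, G
1. A deq() → empty, leaving queue <>
2. B enq(64), leaving queue <64>
3. C enq(39), leaving queue <64,39>
4. D deq() → 64, leaving queue <39>
5. E deq() → 39, leaving queue <>
6. F deq() → empty, leaving queue <>
7. G deq() → empty, leaving queue <>

linearizable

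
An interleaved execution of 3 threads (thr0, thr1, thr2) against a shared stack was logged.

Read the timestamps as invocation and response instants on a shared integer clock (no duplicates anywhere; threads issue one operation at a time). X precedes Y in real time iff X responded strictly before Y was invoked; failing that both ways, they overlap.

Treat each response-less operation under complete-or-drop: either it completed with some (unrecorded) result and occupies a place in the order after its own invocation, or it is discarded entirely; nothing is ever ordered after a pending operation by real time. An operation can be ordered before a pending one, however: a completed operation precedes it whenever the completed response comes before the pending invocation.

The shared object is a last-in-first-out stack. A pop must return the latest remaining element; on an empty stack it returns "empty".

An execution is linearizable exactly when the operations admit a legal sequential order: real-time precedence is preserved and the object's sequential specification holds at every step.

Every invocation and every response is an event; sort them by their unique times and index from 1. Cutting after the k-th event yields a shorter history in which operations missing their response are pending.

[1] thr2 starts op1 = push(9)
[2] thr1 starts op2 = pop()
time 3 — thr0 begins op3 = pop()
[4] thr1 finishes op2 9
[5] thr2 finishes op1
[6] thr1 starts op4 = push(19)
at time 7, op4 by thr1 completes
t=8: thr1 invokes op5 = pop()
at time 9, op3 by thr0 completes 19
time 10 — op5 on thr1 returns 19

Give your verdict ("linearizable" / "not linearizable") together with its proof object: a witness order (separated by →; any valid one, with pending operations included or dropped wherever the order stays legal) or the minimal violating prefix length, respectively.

not linearizable — minimal violating prefix: 10 events

already the first 10 events (up to op5's response at time 10) admit no linearization; the first 9 still do
5 completed operations, 10 real-time-consistent orders — every stack replay fails
one such order, op1, op2, op3, op4, op5, breaks at step 3 where op3 pop() → 19 is illegal
one such order, op1, op2, op4, op3, op5, breaks at step 5 where op5 pop() → 19 is illegal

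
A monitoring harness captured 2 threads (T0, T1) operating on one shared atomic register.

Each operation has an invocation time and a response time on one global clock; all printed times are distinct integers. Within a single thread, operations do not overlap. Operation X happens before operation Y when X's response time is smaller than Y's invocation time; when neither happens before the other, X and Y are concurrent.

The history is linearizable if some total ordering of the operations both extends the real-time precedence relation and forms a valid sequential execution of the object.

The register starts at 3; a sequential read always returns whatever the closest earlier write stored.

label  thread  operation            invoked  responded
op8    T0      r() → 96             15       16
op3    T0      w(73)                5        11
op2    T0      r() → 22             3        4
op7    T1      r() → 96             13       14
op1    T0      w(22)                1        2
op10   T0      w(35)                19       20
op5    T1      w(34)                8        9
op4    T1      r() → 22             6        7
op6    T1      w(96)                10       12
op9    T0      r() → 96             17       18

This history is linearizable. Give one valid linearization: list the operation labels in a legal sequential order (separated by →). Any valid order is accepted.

step 1: op1 w(22) — value 22
step 2: op2 r() → 22 — value 22
step 3: op4 r() → 22 — value 22
step 4: op3 w(73) — value 73
step 5: op5 w(34) — value 34
step 6: op6 w(96) — value 96
step 7: op7 r() → 96 — value 96
step 8: op8 r() → 96 — value 96
step 9: op9 r() → 96 — value 96
step 10: op10 w(35) — value 35

op1 → op2 → op4 → op3 → op5 → op6 → op7 → op8 → op9 → op10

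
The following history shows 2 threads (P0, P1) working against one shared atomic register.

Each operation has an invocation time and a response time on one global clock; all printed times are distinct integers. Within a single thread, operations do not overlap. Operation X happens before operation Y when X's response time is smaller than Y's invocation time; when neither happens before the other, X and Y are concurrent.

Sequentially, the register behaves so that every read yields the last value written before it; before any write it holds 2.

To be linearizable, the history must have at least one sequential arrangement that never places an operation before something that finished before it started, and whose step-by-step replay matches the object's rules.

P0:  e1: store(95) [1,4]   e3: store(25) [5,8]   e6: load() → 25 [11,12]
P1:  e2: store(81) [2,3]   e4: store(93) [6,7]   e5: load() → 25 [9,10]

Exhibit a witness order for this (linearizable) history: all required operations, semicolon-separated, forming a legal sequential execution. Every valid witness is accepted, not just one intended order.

after step 1 (e1 store(95)): value 95
after step 2 (e2 store(81)): value 81
after step 3 (e4 store(93)): value 93
after step 4 (e3 store(25)): value 25
after step 5 (e5 load() → 25): value 25
after step 6 (e6 load() → 25): value 25

e1; e2; e4; e3; e5; e6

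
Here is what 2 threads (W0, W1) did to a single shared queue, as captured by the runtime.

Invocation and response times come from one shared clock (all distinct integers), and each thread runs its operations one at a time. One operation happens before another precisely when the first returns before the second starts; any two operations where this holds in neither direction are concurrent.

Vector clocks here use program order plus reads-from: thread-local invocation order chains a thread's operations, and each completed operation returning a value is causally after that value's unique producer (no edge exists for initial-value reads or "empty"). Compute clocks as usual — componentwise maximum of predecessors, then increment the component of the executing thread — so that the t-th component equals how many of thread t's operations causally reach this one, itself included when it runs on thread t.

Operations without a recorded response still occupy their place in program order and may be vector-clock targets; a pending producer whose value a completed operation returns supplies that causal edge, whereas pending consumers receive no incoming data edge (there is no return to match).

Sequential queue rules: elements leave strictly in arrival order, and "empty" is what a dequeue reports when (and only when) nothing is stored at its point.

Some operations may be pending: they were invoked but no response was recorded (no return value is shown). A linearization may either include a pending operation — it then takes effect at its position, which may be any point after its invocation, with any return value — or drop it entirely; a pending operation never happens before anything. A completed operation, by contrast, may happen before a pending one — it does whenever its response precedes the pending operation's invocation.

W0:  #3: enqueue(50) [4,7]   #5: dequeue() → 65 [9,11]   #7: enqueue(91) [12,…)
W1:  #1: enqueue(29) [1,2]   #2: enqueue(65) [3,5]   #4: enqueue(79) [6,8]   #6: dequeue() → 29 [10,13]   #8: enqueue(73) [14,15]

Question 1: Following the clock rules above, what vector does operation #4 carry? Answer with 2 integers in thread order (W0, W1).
Answer: (0, 3)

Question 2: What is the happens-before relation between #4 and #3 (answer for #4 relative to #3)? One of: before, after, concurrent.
Answer: concurrent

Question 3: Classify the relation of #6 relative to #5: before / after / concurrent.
Answer: concurrent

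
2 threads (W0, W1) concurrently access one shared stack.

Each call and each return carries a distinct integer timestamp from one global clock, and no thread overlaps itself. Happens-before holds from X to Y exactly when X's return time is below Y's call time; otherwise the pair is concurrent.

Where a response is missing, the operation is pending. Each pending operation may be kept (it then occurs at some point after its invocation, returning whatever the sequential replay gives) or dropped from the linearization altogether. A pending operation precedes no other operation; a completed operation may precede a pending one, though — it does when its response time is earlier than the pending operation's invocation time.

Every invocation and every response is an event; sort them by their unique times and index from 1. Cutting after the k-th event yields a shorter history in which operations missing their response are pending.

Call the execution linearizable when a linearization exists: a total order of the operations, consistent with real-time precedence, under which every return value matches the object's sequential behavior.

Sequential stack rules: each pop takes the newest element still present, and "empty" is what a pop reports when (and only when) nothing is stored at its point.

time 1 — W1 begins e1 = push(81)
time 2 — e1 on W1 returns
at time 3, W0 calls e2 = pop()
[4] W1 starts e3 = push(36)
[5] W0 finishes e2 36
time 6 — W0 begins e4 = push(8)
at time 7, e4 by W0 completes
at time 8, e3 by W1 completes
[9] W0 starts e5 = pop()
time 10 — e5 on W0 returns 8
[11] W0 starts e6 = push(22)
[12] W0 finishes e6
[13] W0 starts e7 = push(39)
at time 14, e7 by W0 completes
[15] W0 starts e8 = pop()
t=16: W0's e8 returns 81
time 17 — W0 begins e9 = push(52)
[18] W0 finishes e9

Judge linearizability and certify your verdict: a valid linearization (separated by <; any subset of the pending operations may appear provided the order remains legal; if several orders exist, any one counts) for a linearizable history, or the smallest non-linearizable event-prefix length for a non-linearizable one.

not linearizable — minimal violating prefix: 16 events

through event 15 a valid linearization exists; event 16 (e8 responding at time 16) ends that
every one of the 3 real-time-consistent orders over 8 completed stack ops fails the sequential spec
sample order e1, e2, e3, e4, e5, e6, e7, e8 stalls at step 2 — e2 pop() → 36 has no legal effect
sample order e1, e2, e4, e3, e5, e6, e7, e8 stalls at step 2 — e2 pop() → 36 has no legal effect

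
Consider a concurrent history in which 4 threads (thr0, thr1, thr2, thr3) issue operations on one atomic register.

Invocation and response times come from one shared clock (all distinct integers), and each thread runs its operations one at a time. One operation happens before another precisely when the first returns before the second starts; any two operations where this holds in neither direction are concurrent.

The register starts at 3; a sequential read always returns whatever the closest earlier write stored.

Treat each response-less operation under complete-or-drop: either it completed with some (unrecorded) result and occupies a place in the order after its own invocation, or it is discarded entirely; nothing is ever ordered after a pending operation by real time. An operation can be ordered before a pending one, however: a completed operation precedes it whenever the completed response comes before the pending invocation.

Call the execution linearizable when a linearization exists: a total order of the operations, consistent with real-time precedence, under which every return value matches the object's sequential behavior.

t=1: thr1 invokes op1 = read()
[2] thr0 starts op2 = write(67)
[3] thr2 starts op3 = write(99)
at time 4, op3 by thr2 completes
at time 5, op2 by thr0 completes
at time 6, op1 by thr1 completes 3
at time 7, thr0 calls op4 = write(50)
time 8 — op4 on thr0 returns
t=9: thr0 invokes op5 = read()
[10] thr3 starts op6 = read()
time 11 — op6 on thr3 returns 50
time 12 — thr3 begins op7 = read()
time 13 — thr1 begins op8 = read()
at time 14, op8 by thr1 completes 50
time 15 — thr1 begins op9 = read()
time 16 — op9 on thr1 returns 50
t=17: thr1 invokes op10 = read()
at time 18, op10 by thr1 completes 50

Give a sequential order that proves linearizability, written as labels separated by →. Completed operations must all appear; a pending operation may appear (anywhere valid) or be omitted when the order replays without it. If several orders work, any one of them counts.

1. op1 read() → 3, leaving value 3
2. op2 write(67), leaving value 67
3. op3 write(99), leaving value 99
4. op4 write(50), leaving value 50
5. op5 read() (pending, included), leaving value 50
6. op6 read() → 50, leaving value 50
7. op7 read() (pending, included), leaving value 50
8. op8 read() → 50, leaving value 50
9. op9 read() → 50, leaving value 50
10. op10 read() → 50, leaving value 50

op1 → op2 → op3 → op4 → op5 → op6 → op7 → op8 → op9 → op10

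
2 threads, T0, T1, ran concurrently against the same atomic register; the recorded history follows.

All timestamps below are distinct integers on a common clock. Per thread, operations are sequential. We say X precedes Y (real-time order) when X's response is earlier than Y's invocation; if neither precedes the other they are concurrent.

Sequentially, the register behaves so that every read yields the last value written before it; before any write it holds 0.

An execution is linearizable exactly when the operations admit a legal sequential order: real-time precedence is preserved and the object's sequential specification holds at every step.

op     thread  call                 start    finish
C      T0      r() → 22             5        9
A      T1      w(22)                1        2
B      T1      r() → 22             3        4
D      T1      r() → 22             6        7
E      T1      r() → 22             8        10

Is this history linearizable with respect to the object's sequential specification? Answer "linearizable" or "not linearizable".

a witness: A, B, C, D, E
step 1: A w(22) — value 22
step 2: B r() → 22 — value 22
step 3: C r() → 22 — value 22
step 4: D r() → 22 — value 22
step 5: E r() → 22 — value 22

linearizable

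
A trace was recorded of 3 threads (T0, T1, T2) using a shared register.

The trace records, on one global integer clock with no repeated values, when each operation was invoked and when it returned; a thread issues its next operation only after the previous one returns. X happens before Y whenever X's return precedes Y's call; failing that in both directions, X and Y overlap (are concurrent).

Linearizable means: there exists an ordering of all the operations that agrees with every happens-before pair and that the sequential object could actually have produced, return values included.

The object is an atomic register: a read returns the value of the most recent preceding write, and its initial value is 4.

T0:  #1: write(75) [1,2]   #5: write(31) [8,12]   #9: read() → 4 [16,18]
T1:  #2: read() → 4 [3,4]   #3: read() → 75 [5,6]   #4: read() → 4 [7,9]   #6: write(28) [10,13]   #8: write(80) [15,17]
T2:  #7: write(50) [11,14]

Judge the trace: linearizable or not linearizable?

cut after 3 events: linearizable; cut after 4 events (#2 responds, time 4): not linearizable
exactly one order of the 2 completed ops respects real time; the register replay fails
one such order, #1, #2, breaks at step 2 where #2 read() → 4 is illegal

not linearizable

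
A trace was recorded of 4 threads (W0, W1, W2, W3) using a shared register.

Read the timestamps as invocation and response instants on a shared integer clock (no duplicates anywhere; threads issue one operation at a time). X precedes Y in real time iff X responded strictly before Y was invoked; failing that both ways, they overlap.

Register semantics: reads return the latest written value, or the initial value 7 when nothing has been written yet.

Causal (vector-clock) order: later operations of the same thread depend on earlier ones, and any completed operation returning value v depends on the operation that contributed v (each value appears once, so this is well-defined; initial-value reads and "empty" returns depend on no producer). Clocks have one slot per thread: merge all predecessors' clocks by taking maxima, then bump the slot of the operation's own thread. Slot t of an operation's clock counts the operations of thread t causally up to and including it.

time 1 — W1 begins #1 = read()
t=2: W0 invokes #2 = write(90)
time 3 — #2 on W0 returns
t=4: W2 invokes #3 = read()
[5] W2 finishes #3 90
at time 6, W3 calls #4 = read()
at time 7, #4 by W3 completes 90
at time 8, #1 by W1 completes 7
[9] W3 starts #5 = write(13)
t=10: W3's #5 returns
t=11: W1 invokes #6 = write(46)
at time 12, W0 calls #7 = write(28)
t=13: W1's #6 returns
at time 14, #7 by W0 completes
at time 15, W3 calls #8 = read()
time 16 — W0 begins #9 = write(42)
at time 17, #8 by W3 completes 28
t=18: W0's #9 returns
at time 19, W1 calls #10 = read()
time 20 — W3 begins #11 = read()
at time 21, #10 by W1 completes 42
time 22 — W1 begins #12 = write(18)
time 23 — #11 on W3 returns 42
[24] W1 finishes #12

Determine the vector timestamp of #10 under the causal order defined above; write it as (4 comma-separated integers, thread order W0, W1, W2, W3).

root op #1, invoked 1: fresh clock plus W1's own tick → (0, 1, 0, 0)
root op #2, invoked 2: fresh clock plus W0's own tick → (1, 0, 0, 0)
from VC(#1)=(0, 1, 0, 0), #6 (invoked 11) maxes components and bumps W1 → (0, 2, 0, 0)
from VC(#2)=(1, 0, 0, 0), #4 (invoked 6) maxes components and bumps W3 → (1, 0, 0, 1)
from VC(#2)=(1, 0, 0, 0), #3 (invoked 4) maxes components and bumps W2 → (1, 0, 1, 0)
from VC(#2)=(1, 0, 0, 0), #7 (invoked 12) maxes components and bumps W0 → (2, 0, 0, 0)
from VC(#4)=(1, 0, 0, 1), #5 (invoked 9) maxes components and bumps W3 → (1, 0, 0, 2)
from VC(#7)=(2, 0, 0, 0), #9 (invoked 16) maxes components and bumps W0 → (3, 0, 0, 0)
from VC(#5)=(1, 0, 0, 2), VC(#7)=(2, 0, 0, 0), #8 (invoked 15) maxes components and bumps W3 → (2, 0, 0, 3)
from VC(#6)=(0, 2, 0, 0), VC(#9)=(3, 0, 0, 0), #10 (invoked 19) maxes components and bumps W1 → (3, 3, 0, 0)
from VC(#8)=(2, 0, 0, 3), VC(#9)=(3, 0, 0, 0), #11 (invoked 20) maxes components and bumps W3 → (3, 0, 0, 4)
from VC(#10)=(3, 3, 0, 0), #12 (invoked 22) maxes components and bumps W1 → (3, 4, 0, 0)
target: VC(#10) = (3, 3, 0, 0)

(3, 3, 0, 0)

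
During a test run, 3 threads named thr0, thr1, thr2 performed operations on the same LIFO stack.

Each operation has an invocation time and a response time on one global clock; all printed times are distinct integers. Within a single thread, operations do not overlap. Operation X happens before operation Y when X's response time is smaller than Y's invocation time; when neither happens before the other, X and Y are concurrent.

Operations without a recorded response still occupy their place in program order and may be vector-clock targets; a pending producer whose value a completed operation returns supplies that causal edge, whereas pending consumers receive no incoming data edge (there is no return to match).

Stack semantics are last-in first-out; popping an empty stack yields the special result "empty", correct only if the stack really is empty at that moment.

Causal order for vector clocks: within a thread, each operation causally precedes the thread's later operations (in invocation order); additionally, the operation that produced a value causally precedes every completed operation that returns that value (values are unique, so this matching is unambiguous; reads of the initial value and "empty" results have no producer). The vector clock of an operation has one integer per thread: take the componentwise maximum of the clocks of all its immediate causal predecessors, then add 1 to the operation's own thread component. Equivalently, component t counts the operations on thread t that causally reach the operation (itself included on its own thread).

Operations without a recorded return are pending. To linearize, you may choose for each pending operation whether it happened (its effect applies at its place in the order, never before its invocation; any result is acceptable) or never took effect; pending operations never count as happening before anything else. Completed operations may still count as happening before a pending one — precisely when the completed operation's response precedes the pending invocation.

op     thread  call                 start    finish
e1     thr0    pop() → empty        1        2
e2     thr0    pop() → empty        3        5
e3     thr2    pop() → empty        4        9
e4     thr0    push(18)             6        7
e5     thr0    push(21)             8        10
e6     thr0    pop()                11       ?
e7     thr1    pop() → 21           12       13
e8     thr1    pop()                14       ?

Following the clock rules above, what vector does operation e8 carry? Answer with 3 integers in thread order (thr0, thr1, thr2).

(4, 2, 0)

invoked at 4, e3 has no predecessors; its own thr2 bump gives (0, 0, 1)
invoked at 1, e1 has no predecessors; its own thr0 bump gives (1, 0, 0)
invoked at 3, e2 merges VC(e1)=(1, 0, 0) and bumps thr0's slot → (2, 0, 0)
invoked at 6, e4 merges VC(e2)=(2, 0, 0) and bumps thr0's slot → (3, 0, 0)
invoked at 8, e5 merges VC(e4)=(3, 0, 0) and bumps thr0's slot → (4, 0, 0)
invoked at 12, e7 merges VC(e5)=(4, 0, 0) and bumps thr1's slot → (4, 1, 0)
invoked at 11, e6 merges VC(e5)=(4, 0, 0) and bumps thr0's slot → (5, 0, 0)
invoked at 14, e8 merges VC(e7)=(4, 1, 0) and bumps thr1's slot → (4, 2, 0)
target: VC(e8) = (4, 2, 0)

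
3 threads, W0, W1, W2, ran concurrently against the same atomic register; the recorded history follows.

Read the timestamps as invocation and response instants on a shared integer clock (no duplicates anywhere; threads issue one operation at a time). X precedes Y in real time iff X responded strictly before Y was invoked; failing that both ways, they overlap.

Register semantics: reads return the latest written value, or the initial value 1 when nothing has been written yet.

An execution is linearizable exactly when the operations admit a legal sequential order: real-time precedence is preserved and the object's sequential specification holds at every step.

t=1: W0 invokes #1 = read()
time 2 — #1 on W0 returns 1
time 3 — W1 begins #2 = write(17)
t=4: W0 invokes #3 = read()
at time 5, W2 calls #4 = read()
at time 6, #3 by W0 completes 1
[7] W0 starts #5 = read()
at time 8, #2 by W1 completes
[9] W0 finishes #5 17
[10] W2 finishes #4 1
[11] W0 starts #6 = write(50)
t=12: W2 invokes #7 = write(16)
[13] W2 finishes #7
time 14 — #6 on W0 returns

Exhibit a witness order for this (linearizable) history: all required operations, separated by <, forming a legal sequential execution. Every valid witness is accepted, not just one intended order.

1. #1 read() → 1, leaving value 1
2. #3 read() → 1, leaving value 1
3. #4 read() → 1, leaving value 1
4. #2 write(17), leaving value 17
5. #5 read() → 17, leaving value 17
6. #6 write(50), leaving value 50
7. #7 write(16), leaving value 16

#1 < #3 < #4 < #2 < #5 < #6 < #7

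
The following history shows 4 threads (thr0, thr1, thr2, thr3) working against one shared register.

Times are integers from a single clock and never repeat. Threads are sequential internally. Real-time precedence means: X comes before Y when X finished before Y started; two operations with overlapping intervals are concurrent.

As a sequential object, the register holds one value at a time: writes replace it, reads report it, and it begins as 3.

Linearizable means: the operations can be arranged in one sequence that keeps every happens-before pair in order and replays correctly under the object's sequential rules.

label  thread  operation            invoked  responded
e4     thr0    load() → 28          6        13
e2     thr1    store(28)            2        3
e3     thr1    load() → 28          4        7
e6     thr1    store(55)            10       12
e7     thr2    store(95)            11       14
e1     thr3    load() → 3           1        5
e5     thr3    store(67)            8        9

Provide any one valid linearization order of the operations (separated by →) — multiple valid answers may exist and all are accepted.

1. e1 load() → 3, leaving value 3
2. e2 store(28), leaving value 28
3. e3 load() → 28, leaving value 28
4. e4 load() → 28, leaving value 28
5. e5 store(67), leaving value 67
6. e6 store(55), leaving value 55
7. e7 store(95), leaving value 95

e1 → e2 → e3 → e4 → e5 → e6 → e7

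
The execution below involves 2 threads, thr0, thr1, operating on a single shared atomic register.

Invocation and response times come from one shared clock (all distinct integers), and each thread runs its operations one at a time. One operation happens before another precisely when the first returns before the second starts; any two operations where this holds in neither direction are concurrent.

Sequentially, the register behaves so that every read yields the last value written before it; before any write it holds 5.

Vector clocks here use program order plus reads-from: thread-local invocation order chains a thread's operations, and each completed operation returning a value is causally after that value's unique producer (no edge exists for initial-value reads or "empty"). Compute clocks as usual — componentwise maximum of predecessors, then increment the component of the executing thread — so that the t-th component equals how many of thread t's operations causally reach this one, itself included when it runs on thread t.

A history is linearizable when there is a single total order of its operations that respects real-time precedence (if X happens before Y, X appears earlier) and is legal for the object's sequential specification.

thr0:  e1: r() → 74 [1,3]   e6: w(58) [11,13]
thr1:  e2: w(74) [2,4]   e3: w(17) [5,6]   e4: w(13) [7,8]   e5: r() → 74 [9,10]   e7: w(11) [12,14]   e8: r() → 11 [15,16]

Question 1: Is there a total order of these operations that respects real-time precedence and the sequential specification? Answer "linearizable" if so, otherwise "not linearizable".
not linearizable

events 1..9 are fine; event 10 — the response of e5 at time 10 — makes the prefix non-linearizable
real-time-consistent orders of the 5 completed operations: 2 — all fail the atomic register replay
for example e1, e2, e3, e4, e5 fails at step 1: e1 r() → 74 is not legal there
for example e2, e1, e3, e4, e5 fails at step 5: e5 r() → 74 is not legal there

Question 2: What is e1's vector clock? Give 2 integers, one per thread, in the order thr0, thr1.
Answer: (1, 1)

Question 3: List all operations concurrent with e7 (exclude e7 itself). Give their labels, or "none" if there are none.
Answer: e6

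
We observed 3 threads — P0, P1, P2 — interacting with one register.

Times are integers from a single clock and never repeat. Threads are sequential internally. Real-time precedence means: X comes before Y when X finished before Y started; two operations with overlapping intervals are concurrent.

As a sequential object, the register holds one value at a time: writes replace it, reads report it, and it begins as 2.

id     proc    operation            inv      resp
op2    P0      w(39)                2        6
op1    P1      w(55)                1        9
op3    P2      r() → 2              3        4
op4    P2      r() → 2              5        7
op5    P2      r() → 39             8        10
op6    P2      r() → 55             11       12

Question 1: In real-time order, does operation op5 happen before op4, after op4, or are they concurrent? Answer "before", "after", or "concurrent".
Answer: after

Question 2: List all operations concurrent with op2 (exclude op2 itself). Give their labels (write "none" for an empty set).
Answer: op1, op3, op4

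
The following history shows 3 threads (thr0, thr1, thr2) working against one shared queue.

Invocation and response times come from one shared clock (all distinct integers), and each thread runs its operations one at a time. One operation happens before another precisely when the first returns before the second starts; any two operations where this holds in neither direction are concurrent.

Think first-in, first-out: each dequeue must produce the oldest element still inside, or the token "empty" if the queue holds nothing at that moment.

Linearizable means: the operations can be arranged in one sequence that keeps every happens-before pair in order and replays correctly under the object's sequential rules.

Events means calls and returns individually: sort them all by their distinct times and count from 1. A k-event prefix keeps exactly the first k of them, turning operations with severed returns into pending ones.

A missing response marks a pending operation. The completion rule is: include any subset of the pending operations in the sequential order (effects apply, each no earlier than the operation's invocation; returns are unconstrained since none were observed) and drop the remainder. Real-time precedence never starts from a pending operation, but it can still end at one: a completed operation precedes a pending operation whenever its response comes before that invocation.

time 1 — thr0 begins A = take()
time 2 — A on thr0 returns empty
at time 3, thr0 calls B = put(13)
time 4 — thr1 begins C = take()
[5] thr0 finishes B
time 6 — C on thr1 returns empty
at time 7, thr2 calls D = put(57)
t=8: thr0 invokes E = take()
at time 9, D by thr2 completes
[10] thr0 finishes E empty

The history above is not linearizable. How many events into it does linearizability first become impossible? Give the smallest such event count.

one valid order for events 1..9 is A, C, B, D:
1. A take() → empty, leaving queue <>
2. C take() → empty, leaving queue <>
3. B put(13), leaving queue <13>
4. D put(57), leaving queue <13,57>
with event 10 included (E responding at time 10), all real-time-consistent orders fail
one such order, A, B, C, D, E, breaks at step 3 where C take() → empty is illegal
one such order, A, B, C, E, D, breaks at step 3 where C take() → empty is illegal

10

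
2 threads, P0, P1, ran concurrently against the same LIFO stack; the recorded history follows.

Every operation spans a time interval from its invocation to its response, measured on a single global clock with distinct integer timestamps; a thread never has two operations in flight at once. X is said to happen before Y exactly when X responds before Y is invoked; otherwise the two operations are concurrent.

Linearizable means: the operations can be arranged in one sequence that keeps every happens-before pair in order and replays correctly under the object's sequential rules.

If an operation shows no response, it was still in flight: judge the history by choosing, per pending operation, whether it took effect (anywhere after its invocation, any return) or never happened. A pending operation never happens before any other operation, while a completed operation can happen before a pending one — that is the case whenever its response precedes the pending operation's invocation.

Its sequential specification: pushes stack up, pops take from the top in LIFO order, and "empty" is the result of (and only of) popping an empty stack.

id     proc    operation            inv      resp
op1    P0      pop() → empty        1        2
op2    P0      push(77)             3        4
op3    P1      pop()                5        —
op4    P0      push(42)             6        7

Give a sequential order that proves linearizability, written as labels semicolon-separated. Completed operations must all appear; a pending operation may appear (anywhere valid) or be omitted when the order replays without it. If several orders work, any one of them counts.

1. op1 pop() → empty, leaving stack <>
2. op2 push(77), leaving stack <77>
3. op3 pop() (pending, included), leaving stack <>
4. op4 push(42), leaving stack <42>

op1; op2; op3; op4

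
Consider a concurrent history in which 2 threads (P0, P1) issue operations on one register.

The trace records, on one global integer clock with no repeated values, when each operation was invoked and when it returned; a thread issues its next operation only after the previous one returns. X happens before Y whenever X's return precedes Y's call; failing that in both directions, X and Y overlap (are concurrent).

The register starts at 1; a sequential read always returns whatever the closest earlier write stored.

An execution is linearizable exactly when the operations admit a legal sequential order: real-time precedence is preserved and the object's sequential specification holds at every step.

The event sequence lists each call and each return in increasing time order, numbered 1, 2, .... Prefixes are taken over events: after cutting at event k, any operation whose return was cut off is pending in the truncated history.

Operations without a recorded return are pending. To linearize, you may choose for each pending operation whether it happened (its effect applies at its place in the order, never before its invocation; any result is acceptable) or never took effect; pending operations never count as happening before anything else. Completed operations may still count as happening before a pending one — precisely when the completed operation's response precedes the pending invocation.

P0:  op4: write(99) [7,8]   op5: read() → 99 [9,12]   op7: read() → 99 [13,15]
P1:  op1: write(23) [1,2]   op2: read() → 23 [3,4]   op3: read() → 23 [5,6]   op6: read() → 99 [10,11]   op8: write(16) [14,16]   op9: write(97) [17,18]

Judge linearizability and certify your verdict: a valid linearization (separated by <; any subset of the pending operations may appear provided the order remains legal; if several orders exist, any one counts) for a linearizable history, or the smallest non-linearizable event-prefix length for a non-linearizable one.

after step 1 (op1 write(23)): value 23
after step 2 (op2 read() → 23): value 23
after step 3 (op3 read() → 23): value 23
after step 4 (op4 write(99)): value 99
after step 5 (op5 read() → 99): value 99
after step 6 (op6 read() → 99): value 99
after step 7 (op7 read() → 99): value 99
after step 8 (op8 write(16)): value 16
after step 9 (op9 write(97)): value 97

linearizable — witness: op1 < op2 < op3 < op4 < op5 < op6 < op7 < op8 < op9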